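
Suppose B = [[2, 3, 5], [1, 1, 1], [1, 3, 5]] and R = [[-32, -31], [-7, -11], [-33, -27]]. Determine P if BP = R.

P = [[1, -4], [-3, -6], [-5, -1]]

Since B multiplies P on the left, P = B⁻¹R.
det B = 2, so B⁻¹ = [[1, 0, -1], [-2, 5/2, 3/2], [1, -3/2, -1/2]].
P = B⁻¹R = [[1, 0, -1], [-2, 5/2, 3/2], [1, -3/2, -1/2]] · [[-32, -31], [-7, -11], [-33, -27]] = [[1, -4], [-3, -6], [-5, -1]].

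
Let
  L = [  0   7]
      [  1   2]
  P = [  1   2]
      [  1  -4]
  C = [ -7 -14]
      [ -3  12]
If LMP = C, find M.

M = [[2, -3], [-1, 0]]

M = L⁻¹CP⁻¹ (apply L⁻¹ on the left and P⁻¹ on the right).
det L = -7, so L⁻¹ = [[-2/7, 1], [1/7, 0]].
det P = -6; the adjugate gives P⁻¹ = [[2/3, 1/3], [1/6, -1/6]].
L⁻¹C = [[-1, 16], [-1, -2]].
M = (L⁻¹C)P⁻¹ = [[2, -3], [-1, 0]].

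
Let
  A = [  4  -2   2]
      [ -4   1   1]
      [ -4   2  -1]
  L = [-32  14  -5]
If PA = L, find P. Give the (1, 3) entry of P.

5

A is on the right of P, so right-multiply by A⁻¹: P = LA⁻¹.
det A = -4, so A⁻¹ = [[3/4, -1/2, 1], [2, -1, 3], [1, 0, 1]].
P = LA⁻¹ = [[-32, 14, -5]] · [[3/4, -1/2, 1], [2, -1, 3], [1, 0, 1]] = [[-1, 2, 5]].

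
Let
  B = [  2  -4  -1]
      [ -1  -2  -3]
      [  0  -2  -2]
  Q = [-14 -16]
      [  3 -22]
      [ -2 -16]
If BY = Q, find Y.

Left-multiplying both sides by B⁻¹ gives Y = B⁻¹Q.
B has determinant 2; B⁻¹ = [[-1, -3, 5], [-1, -2, 7/2], [1, 2, -4]].
Y = B⁻¹Q = [[-1, -3, 5], [-1, -2, 7/2], [1, 2, -4]] · [[-14, -16], [3, -22], [-2, -16]] = [[-5, 2], [1, 4], [0, 4]].

Y = [[-5, 2], [1, 4], [0, 4]]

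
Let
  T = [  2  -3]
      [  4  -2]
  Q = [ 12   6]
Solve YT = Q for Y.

Right-multiplying both sides by T⁻¹ gives Y = QT⁻¹.
T has determinant 8; T⁻¹ = [[-1/4, 3/8], [-1/2, 1/4]].
Y = QT⁻¹ = [[12, 6]] · [[-1/4, 3/8], [-1/2, 1/4]] = [[-6, 6]].

Y = [[-6, 6]]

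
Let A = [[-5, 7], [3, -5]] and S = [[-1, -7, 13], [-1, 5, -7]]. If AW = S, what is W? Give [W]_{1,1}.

A is on the left of W, so left-multiply by A⁻¹: W = A⁻¹S.
A has determinant 4; A⁻¹ = [[-5/4, -7/4], [-3/4, -5/4]].
W = A⁻¹S = [[-5/4, -7/4], [-3/4, -5/4]] · [[-1, -7, 13], [-1, 5, -7]] = [[3, 0, -4], [2, -1, -1]].

3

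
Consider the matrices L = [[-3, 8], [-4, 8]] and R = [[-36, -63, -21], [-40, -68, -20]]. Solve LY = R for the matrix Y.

Since L multiplies Y on the left, Y = L⁻¹R.
det L = 8; the adjugate gives L⁻¹ = [[1, -1], [1/2, -3/8]].
Y = L⁻¹R = [[1, -1], [1/2, -3/8]] · [[-36, -63, -21], [-40, -68, -20]] = [[4, 5, -1], [-3, -6, -3]].

Y = [[4, 5, -1], [-3, -6, -3]]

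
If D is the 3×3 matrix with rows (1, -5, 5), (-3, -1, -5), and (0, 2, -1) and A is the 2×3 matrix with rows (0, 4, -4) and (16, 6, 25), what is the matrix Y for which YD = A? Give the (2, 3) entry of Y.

-5

Since D sits to the right of Y, Y = AD⁻¹.
det D = -4, so D⁻¹ = [[-11/4, -5/4, -15/2], [3/4, 1/4, 5/2], [3/2, 1/2, 4]].
Y = AD⁻¹ = [[0, 4, -4], [16, 6, 25]] · [[-11/4, -5/4, -15/2], [3/4, 1/4, 5/2], [3/2, 1/2, 4]] = [[-3, -1, -6], [-2, -6, -5]].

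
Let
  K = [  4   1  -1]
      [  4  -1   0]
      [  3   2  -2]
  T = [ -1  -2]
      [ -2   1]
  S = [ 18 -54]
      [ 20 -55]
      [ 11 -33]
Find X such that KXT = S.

Left-multiply by K⁻¹ and right-multiply by T⁻¹: X = K⁻¹ST⁻¹.
det K = 5; the adjugate gives K⁻¹ = [[2/5, 0, -1/5], [8/5, -1, -4/5], [11/5, -1, -8/5]].
det T = -5, so T⁻¹ = [[-1/5, -2/5], [-2/5, 1/5]].
K⁻¹S = [[5, -15], [0, -5], [2, -11]].
X = (K⁻¹S)T⁻¹ = [[5, -5], [2, -1], [4, -3]].

X = [[5, -5], [2, -1], [4, -3]]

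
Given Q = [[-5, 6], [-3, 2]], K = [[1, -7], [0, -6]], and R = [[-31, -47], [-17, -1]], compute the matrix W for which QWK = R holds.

Left-multiply by Q⁻¹ and right-multiply by K⁻¹: W = Q⁻¹RK⁻¹.
det Q = 8, so Q⁻¹ = [[1/4, -3/4], [3/8, -5/8]].
det K = -6, so K⁻¹ = [[1, -7/6], [0, -1/6]].
Q⁻¹R = [[5, -11], [-1, -17]].
W = (Q⁻¹R)K⁻¹ = [[5, -4], [-1, 4]].

W = [[5, -4], [-1, 4]]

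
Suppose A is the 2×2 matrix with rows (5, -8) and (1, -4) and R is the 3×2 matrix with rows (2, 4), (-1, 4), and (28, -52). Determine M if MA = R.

Since A sits to the right of M, M = RA⁻¹.
det A = -12, so A⁻¹ = [[1/3, -2/3], [1/12, -5/12]].
M = RA⁻¹ = [[2, 4], [-1, 4], [28, -52]] · [[1/3, -2/3], [1/12, -5/12]] = [[1, -3], [0, -1], [5, 3]].

M = [[1, -3], [0, -1], [5, 3]]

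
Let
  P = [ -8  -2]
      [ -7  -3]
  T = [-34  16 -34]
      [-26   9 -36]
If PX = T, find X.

X = [[5, -3, 3], [-3, 4, 5]]

P is on the left of X, so left-multiply by P⁻¹: X = P⁻¹T.
det P = 10, so P⁻¹ = [[-3/10, 1/5], [7/10, -4/5]].
X = P⁻¹T = [[-3/10, 1/5], [7/10, -4/5]] · [[-34, 16, -34], [-26, 9, -36]] = [[5, -3, 3], [-3, 4, 5]].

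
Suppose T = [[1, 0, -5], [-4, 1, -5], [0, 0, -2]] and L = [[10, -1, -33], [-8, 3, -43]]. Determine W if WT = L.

W = [[6, -1, 4], [4, 3, 4]]

Since T sits to the right of W, W = LT⁻¹.
det T = -2, so T⁻¹ = [[1, 0, -5/2], [4, 1, -25/2], [0, 0, -1/2]].
W = LT⁻¹ = [[10, -1, -33], [-8, 3, -43]] · [[1, 0, -5/2], [4, 1, -25/2], [0, 0, -1/2]] = [[6, -1, 4], [4, 3, 4]].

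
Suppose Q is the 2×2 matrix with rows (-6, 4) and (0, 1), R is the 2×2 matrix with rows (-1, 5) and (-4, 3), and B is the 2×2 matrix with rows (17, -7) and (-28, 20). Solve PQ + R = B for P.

P = [[-3, 0], [4, 1]]

PQ = B − R = [[18, -12], [-24, 17]].
Q is on the right of P, so right-multiply by Q⁻¹: P = (B − R)Q⁻¹.
det Q = -6, so Q⁻¹ = [[-1/6, 2/3], [0, 1]].
P = (B − R)Q⁻¹ = [[-3, 0], [4, 1]].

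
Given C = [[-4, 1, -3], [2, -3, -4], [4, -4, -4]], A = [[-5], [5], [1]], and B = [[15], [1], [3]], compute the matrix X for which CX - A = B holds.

CX = B + A = [[10], [6], [4]].
C is on the left of X, so left-multiply by C⁻¹: X = C⁻¹(B + A).
det C = -4, so C⁻¹ = [[1, -4, 13/4], [2, -7, 11/2], [-1, 3, -5/2]].
X = C⁻¹(B + A) = [[-1], [0], [-2]].

X = [[-1], [0], [-2]]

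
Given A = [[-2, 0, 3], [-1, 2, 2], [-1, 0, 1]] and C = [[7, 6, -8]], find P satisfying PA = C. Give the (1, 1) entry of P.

Right-multiplying both sides by A⁻¹ gives P = CA⁻¹.
det A = 2; the adjugate gives A⁻¹ = [[1, 0, -3], [-1/2, 1/2, 1/2], [1, 0, -2]].
P = CA⁻¹ = [[7, 6, -8]] · [[1, 0, -3], [-1/2, 1/2, 1/2], [1, 0, -2]] = [[-4, 3, -2]].

-4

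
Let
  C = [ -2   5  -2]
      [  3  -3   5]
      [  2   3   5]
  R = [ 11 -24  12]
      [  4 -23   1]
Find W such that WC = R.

Since C sits to the right of W, W = RC⁻¹.
C has determinant 5; C⁻¹ = [[-6, -31/5, 19/5], [-1, -6/5, 4/5], [3, 16/5, -9/5]].
W = RC⁻¹ = [[11, -24, 12], [4, -23, 1]] · [[-6, -31/5, 19/5], [-1, -6/5, 4/5], [3, 16/5, -9/5]] = [[-6, -1, 1], [2, 6, -5]].

W = [[-6, -1, 1], [2, 6, -5]]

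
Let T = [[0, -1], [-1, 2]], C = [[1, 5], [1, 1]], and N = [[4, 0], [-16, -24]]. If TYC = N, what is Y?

Isolating Y: multiply by T⁻¹ from the left and C⁻¹ from the right, so Y = T⁻¹NC⁻¹.
det T = -1; the adjugate gives T⁻¹ = [[-2, -1], [-1, 0]].
C has determinant -4; C⁻¹ = [[-1/4, 5/4], [1/4, -1/4]].
T⁻¹N = [[8, 24], [-4, 0]].
Y = (T⁻¹N)C⁻¹ = [[4, 4], [1, -5]].

Y = [[4, 4], [1, -5]]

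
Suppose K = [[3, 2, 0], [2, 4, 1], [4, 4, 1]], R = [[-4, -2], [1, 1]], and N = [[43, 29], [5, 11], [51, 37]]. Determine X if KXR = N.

Left-multiply by K⁻¹ and right-multiply by R⁻¹: X = K⁻¹NR⁻¹.
K has determinant 4; K⁻¹ = [[0, -1/2, 1/2], [1/2, 3/4, -3/4], [-2, -1, 2]].
R has determinant -2; R⁻¹ = [[-1/2, -1], [1/2, 2]].
K⁻¹N = [[23, 13], [-13, -5], [11, 5]].
X = (K⁻¹N)R⁻¹ = [[-5, 3], [4, 3], [-3, -1]].

X = [[-5, 3], [4, 3], [-3, -1]]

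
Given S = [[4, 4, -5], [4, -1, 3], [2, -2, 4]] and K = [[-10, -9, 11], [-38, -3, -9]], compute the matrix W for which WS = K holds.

W = [[-2, -1, 1], [-4, -3, -5]]

Since S sits to the right of W, W = KS⁻¹.
det S = -2, so S⁻¹ = [[-1, 3, -7/2], [5, -13, 16], [3, -8, 10]].
W = KS⁻¹ = [[-10, -9, 11], [-38, -3, -9]] · [[-1, 3, -7/2], [5, -13, 16], [3, -8, 10]] = [[-2, -1, 1], [-4, -3, -5]].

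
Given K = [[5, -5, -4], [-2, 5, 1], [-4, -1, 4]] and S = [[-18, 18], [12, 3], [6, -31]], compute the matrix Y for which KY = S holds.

Y = [[0, 5], [2, 3], [2, -2]]

K is on the left of Y, so left-multiply by K⁻¹: Y = K⁻¹S.
det K = -3; the adjugate gives K⁻¹ = [[-7, -8, -5], [-4/3, -4/3, -1], [-22/3, -25/3, -5]].
Y = K⁻¹S = [[-7, -8, -5], [-4/3, -4/3, -1], [-22/3, -25/3, -5]] · [[-18, 18], [12, 3], [6, -31]] = [[0, 5], [2, 3], [2, -2]].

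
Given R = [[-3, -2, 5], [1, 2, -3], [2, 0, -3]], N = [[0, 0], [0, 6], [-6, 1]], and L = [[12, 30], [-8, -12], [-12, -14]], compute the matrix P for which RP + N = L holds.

P = [[0, -3], [-1, -3], [2, 3]]

RP = L − N = [[12, 30], [-8, -18], [-6, -15]].
Since R multiplies P on the left, P = R⁻¹(L − N).
det R = 4; the adjugate gives R⁻¹ = [[-3/2, -3/2, -1], [-3/4, -1/4, -1], [-1, -1, -1]].
P = R⁻¹(L − N) = [[0, -3], [-1, -3], [2, 3]].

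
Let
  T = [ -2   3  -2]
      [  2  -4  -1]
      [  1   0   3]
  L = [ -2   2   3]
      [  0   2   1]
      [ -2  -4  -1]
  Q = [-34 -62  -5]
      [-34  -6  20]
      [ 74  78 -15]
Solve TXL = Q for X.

X = [[-5, 1, -5], [-3, -4, -4], [-4, 5, -5]]

X = T⁻¹QL⁻¹ (apply T⁻¹ on the left and L⁻¹ on the right).
det T = -5, so T⁻¹ = [[12/5, 9/5, 11/5], [7/5, 4/5, 6/5], [-4/5, -3/5, -2/5]].
det L = 4; the adjugate gives L⁻¹ = [[1/2, -5/2, -1], [-1/2, 2, 1/2], [1, -3, -1]].
T⁻¹Q = [[20, 12, -9], [14, 2, -9], [18, 22, -2]].
X = (T⁻¹Q)L⁻¹ = [[-5, 1, -5], [-3, -4, -4], [-4, 5, -5]].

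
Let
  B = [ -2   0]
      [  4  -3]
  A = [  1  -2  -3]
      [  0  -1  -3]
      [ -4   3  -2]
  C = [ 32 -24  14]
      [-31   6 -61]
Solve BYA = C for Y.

Y = [[4, -5, 5], [-3, -2, 2]]

Left-multiply by B⁻¹ and right-multiply by A⁻¹: Y = B⁻¹CA⁻¹.
B has determinant 6; B⁻¹ = [[-1/2, 0], [-2/3, -1/3]].
A has determinant -1; A⁻¹ = [[-11, 13, -3], [-12, 14, -3], [4, -5, 1]].
B⁻¹C = [[-16, 12, -7], [-11, 14, 11]].
Y = (B⁻¹C)A⁻¹ = [[4, -5, 5], [-3, -2, 2]].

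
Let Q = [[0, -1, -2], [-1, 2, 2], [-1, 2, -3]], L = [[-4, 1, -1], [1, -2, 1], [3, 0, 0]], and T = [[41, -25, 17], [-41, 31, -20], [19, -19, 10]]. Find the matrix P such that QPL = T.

Left-multiply by Q⁻¹ and right-multiply by L⁻¹: P = Q⁻¹TL⁻¹.
Q has determinant 5; Q⁻¹ = [[-2, -7/5, 2/5], [-1, -2/5, 2/5], [0, 1/5, -1/5]].
det L = -3, so L⁻¹ = [[0, 0, 1/3], [-1, -1, -1], [-2, -1, -7/3]].
Q⁻¹T = [[-17, -1, -2], [-17, 5, -5], [-12, 10, -6]].
P = (Q⁻¹T)L⁻¹ = [[5, 3, 0], [5, 0, 1], [2, -4, 0]].

P = [[5, 3, 0], [5, 0, 1], [2, -4, 0]]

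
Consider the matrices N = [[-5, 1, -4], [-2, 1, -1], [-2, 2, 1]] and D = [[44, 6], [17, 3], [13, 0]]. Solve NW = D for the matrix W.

Left-multiplying both sides by N⁻¹ gives W = N⁻¹D.
det N = -3, so N⁻¹ = [[-1, 3, -1], [-4/3, 13/3, -1], [2/3, -8/3, 1]].
W = N⁻¹D = [[-1, 3, -1], [-4/3, 13/3, -1], [2/3, -8/3, 1]] · [[44, 6], [17, 3], [13, 0]] = [[-6, 3], [2, 5], [-3, -4]].

W = [[-6, 3], [2, 5], [-3, -4]]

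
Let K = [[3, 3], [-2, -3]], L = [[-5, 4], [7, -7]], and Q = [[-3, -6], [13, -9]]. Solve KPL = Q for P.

Left-multiply by K⁻¹ and right-multiply by L⁻¹: P = K⁻¹QL⁻¹.
K has determinant -3; K⁻¹ = [[1, 1], [-2/3, -1]].
det L = 7; the adjugate gives L⁻¹ = [[-1, -4/7], [-1, -5/7]].
K⁻¹Q = [[10, -15], [-11, 13]].
P = (K⁻¹Q)L⁻¹ = [[5, 5], [-2, -3]].

P = [[5, 5], [-2, -3]]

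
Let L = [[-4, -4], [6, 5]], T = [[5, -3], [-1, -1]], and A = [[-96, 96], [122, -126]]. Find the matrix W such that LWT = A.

Isolating W: multiply by L⁻¹ from the left and T⁻¹ from the right, so W = L⁻¹AT⁻¹.
L has determinant 4; L⁻¹ = [[5/4, 1], [-3/2, -1]].
det T = -8, so T⁻¹ = [[1/8, -3/8], [-1/8, -5/8]].
L⁻¹A = [[2, -6], [22, -18]].
W = (L⁻¹A)T⁻¹ = [[1, 3], [5, 3]].

W = [[1, 3], [5, 3]]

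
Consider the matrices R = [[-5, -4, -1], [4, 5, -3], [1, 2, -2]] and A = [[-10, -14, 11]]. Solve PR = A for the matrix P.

R is on the right of P, so right-multiply by R⁻¹: P = AR⁻¹.
det R = -3, so R⁻¹ = [[4/3, 10/3, -17/3], [-5/3, -11/3, 19/3], [-1, -2, 3]].
P = AR⁻¹ = [[-10, -14, 11]] · [[4/3, 10/3, -17/3], [-5/3, -11/3, 19/3], [-1, -2, 3]] = [[-1, -4, 1]].

P = [[-1, -4, 1]]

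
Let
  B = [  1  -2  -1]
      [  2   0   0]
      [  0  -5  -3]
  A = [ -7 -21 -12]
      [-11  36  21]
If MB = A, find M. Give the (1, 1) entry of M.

3

Since B sits to the right of M, M = AB⁻¹.
B has determinant -2; B⁻¹ = [[0, 1/2, 0], [-3, 3/2, 1], [5, -5/2, -2]].
M = AB⁻¹ = [[-7, -21, -12], [-11, 36, 21]] · [[0, 1/2, 0], [-3, 3/2, 1], [5, -5/2, -2]] = [[3, -5, 3], [-3, -4, -6]].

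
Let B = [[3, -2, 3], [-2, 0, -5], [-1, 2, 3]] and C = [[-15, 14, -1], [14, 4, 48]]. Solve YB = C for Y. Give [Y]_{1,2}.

B is on the right of Y, so right-multiply by B⁻¹: Y = CB⁻¹.
det B = -4; the adjugate gives B⁻¹ = [[-5/2, -3, -5/2], [-11/4, -3, -9/4], [1, 1, 1]].
Y = CB⁻¹ = [[-15, 14, -1], [14, 4, 48]] · [[-5/2, -3, -5/2], [-11/4, -3, -9/4], [1, 1, 1]] = [[-2, 2, 5], [2, -6, 4]].

2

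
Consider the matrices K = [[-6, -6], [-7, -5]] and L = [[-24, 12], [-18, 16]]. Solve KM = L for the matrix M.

M = [[-1, -3], [5, 1]]

Since K multiplies M on the left, M = K⁻¹L.
K has determinant -12; K⁻¹ = [[5/12, -1/2], [-7/12, 1/2]].
M = K⁻¹L = [[5/12, -1/2], [-7/12, 1/2]] · [[-24, 12], [-18, 16]] = [[-1, -3], [5, 1]].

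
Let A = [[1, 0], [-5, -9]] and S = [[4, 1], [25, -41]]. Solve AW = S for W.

A is on the left of W, so left-multiply by A⁻¹: W = A⁻¹S.
det A = -9; the adjugate gives A⁻¹ = [[1, 0], [-5/9, -1/9]].
W = A⁻¹S = [[1, 0], [-5/9, -1/9]] · [[4, 1], [25, -41]] = [[4, 1], [-5, 4]].

W = [[4, 1], [-5, 4]]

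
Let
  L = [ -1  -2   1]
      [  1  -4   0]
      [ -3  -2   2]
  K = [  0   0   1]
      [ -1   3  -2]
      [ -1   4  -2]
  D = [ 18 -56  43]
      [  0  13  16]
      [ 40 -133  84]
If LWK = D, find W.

Isolating W: multiply by L⁻¹ from the left and K⁻¹ from the right, so W = L⁻¹DK⁻¹.
L has determinant -2; L⁻¹ = [[4, -1, -2], [1, -1/2, -1/2], [7, -2, -3]].
det K = -1; the adjugate gives K⁻¹ = [[-2, -4, 3], [0, -1, 1], [1, 0, 0]].
L⁻¹D = [[-8, 29, -12], [-2, 4, -7], [6, -19, 17]].
W = (L⁻¹D)K⁻¹ = [[4, 3, 5], [-3, 4, -2], [5, -5, -1]].

W = [[4, 3, 5], [-3, 4, -2], [5, -5, -1]]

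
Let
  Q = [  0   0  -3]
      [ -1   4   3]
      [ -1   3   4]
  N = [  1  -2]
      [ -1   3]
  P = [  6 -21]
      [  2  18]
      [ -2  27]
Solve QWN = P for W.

Isolating W: multiply by Q⁻¹ from the left and N⁻¹ from the right, so W = Q⁻¹PN⁻¹.
det Q = -3, so Q⁻¹ = [[-7/3, 3, -4], [-1/3, 1, -1], [-1/3, 0, 0]].
det N = 1, so N⁻¹ = [[3, 2], [1, 1]].
Q⁻¹P = [[0, -5], [2, -2], [-2, 7]].
W = (Q⁻¹P)N⁻¹ = [[-5, -5], [4, 2], [1, 3]].

W = [[-5, -5], [4, 2], [1, 3]]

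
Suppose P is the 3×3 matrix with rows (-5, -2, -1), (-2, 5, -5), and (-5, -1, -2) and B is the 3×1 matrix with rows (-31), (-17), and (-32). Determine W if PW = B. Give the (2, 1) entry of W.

P is on the left of W, so left-multiply by P⁻¹: W = P⁻¹B.
P has determinant 6; P⁻¹ = [[-5/2, -1/2, 5/2], [7/2, 5/6, -23/6], [9/2, 5/6, -29/6]].
W = P⁻¹B = [[-5/2, -1/2, 5/2], [7/2, 5/6, -23/6], [9/2, 5/6, -29/6]] · [[-31], [-17], [-32]] = [[6], [0], [1]].

0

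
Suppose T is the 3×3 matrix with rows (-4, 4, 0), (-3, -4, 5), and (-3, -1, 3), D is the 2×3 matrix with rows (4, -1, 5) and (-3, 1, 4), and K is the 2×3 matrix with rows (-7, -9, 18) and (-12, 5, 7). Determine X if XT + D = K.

XT = K − D = [[-11, -8, 13], [-9, 4, 3]].
Right-multiplying both sides by T⁻¹ gives X = (K − D)T⁻¹.
det T = 4; the adjugate gives T⁻¹ = [[-7/4, -3, 5], [-3/2, -3, 5], [-9/4, -4, 7]].
X = (K − D)T⁻¹ = [[2, 5, -4], [3, 3, -4]].

X = [[2, 5, -4], [3, 3, -4]]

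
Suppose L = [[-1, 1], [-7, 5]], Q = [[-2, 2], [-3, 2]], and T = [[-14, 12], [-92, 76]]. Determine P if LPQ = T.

P = [[-1, -3], [3, -1]]

P = L⁻¹TQ⁻¹ (apply L⁻¹ on the left and Q⁻¹ on the right).
det L = 2; the adjugate gives L⁻¹ = [[5/2, -1/2], [7/2, -1/2]].
det Q = 2; the adjugate gives Q⁻¹ = [[1, -1], [3/2, -1]].
L⁻¹T = [[11, -8], [-3, 4]].
P = (L⁻¹T)Q⁻¹ = [[-1, -3], [3, -1]].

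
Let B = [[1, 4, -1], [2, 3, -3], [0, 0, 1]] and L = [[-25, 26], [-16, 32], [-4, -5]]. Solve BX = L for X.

X = [[-5, 1], [-6, 5], [-4, -5]]

B is on the left of X, so left-multiply by B⁻¹: X = B⁻¹L.
B has determinant -5; B⁻¹ = [[-3/5, 4/5, 9/5], [2/5, -1/5, -1/5], [0, 0, 1]].
X = B⁻¹L = [[-3/5, 4/5, 9/5], [2/5, -1/5, -1/5], [0, 0, 1]] · [[-25, 26], [-16, 32], [-4, -5]] = [[-5, 1], [-6, 5], [-4, -5]].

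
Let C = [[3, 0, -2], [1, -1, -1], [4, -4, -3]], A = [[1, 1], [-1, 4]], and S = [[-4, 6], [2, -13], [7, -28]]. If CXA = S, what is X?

X = C⁻¹SA⁻¹ (apply C⁻¹ on the left and A⁻¹ on the right).
det C = -3; the adjugate gives C⁻¹ = [[1/3, -8/3, 2/3], [1/3, 1/3, -1/3], [0, -4, 1]].
det A = 5; the adjugate gives A⁻¹ = [[4/5, -1/5], [1/5, 1/5]].
C⁻¹S = [[-2, 18], [-3, 7], [-1, 24]].
X = (C⁻¹S)A⁻¹ = [[2, 4], [-1, 2], [4, 5]].

X = [[2, 4], [-1, 2], [4, 5]]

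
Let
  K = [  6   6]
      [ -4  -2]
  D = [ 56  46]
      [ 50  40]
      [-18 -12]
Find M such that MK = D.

M = [[6, -5], [5, -5], [-1, 3]]

K is on the right of M, so right-multiply by K⁻¹: M = DK⁻¹.
K has determinant 12; K⁻¹ = [[-1/6, -1/2], [1/3, 1/2]].
M = DK⁻¹ = [[56, 46], [50, 40], [-18, -12]] · [[-1/6, -1/2], [1/3, 1/2]] = [[6, -5], [5, -5], [-1, 3]].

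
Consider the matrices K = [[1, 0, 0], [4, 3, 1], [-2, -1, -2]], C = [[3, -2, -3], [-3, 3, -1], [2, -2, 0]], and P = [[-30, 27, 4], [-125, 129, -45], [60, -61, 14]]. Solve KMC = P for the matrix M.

M = [[-3, 5, -3], [5, 5, -1], [1, -2, -4]]

Left-multiply by K⁻¹ and right-multiply by C⁻¹: M = K⁻¹PC⁻¹.
det K = -5; the adjugate gives K⁻¹ = [[1, 0, 0], [-6/5, 2/5, 1/5], [-2/5, -1/5, -3/5]].
det C = -2; the adjugate gives C⁻¹ = [[1, -3, -11/2], [1, -3, -6], [0, -1, -3/2]].
K⁻¹P = [[-30, 27, 4], [-2, 7, -20], [1, 0, -1]].
M = (K⁻¹P)C⁻¹ = [[-3, 5, -3], [5, 5, -1], [1, -2, -4]].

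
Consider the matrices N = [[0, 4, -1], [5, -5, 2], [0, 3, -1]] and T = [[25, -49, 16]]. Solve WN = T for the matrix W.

Since N sits to the right of W, W = TN⁻¹.
det N = 5; the adjugate gives N⁻¹ = [[-1/5, 1/5, 3/5], [1, 0, -1], [3, 0, -4]].
W = TN⁻¹ = [[25, -49, 16]] · [[-1/5, 1/5, 3/5], [1, 0, -1], [3, 0, -4]] = [[-6, 5, 0]].

W = [[-6, 5, 0]]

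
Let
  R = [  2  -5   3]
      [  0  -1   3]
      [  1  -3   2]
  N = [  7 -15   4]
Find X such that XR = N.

X = [[4, -2, -1]]

Right-multiplying both sides by R⁻¹ gives X = NR⁻¹.
R has determinant 2; R⁻¹ = [[7/2, 1/2, -6], [3/2, 1/2, -3], [1/2, 1/2, -1]].
X = NR⁻¹ = [[7, -15, 4]] · [[7/2, 1/2, -6], [3/2, 1/2, -3], [1/2, 1/2, -1]] = [[4, -2, -1]].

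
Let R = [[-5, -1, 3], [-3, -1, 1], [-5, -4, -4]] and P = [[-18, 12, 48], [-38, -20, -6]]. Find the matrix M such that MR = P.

M = [[6, 6, -6], [3, 1, 4]]

Since R sits to the right of M, M = PR⁻¹.
det R = -2, so R⁻¹ = [[-4, 8, -1], [17/2, -35/2, 2], [-7/2, 15/2, -1]].
M = PR⁻¹ = [[-18, 12, 48], [-38, -20, -6]] · [[-4, 8, -1], [17/2, -35/2, 2], [-7/2, 15/2, -1]] = [[6, 6, -6], [3, 1, 4]].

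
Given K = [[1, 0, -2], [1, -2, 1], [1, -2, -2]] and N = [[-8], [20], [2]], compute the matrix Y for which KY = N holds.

Left-multiplying both sides by K⁻¹ gives Y = K⁻¹N.
det K = 6; the adjugate gives K⁻¹ = [[1, 2/3, -2/3], [1/2, 0, -1/2], [0, 1/3, -1/3]].
Y = K⁻¹N = [[1, 2/3, -2/3], [1/2, 0, -1/2], [0, 1/3, -1/3]] · [[-8], [20], [2]] = [[4], [-5], [6]].

Y = [[4], [-5], [6]]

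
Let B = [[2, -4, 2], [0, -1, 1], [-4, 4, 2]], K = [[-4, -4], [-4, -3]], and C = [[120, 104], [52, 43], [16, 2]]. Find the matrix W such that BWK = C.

W = B⁻¹CK⁻¹ (apply B⁻¹ on the left and K⁻¹ on the right).
det B = -4, so B⁻¹ = [[3/2, -4, 1/2], [1, -3, 1/2], [1, -2, 1/2]].
det K = -4; the adjugate gives K⁻¹ = [[3/4, -1], [-1, 1]].
B⁻¹C = [[-20, -15], [-28, -24], [24, 19]].
W = (B⁻¹C)K⁻¹ = [[0, 5], [3, 4], [-1, -5]].

W = [[0, 5], [3, 4], [-1, -5]]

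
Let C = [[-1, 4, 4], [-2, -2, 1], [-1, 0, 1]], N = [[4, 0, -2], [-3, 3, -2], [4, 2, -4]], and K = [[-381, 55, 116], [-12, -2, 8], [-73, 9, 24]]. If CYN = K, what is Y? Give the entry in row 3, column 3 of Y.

Y = C⁻¹KN⁻¹ (apply C⁻¹ on the left and N⁻¹ on the right).
det C = -2; the adjugate gives C⁻¹ = [[1, 2, -6], [-1/2, -3/2, 7/2], [1, 2, -5]].
det N = 4, so N⁻¹ = [[-2, -1, 3/2], [-5, -2, 7/2], [-9/2, -2, 3]].
C⁻¹K = [[33, -3, -12], [-47, 7, 14], [-40, 6, 12]].
Y = (C⁻¹K)N⁻¹ = [[3, -3, 3], [-4, 5, -4], [-4, 4, -3]].

-3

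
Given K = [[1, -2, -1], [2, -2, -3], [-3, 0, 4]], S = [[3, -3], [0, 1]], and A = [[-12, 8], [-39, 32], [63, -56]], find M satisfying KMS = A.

Left-multiply by K⁻¹ and right-multiply by S⁻¹: M = K⁻¹AS⁻¹.
det K = -4, so K⁻¹ = [[2, -2, -1], [-1/4, -1/4, -1/4], [3/2, -3/2, -1/2]].
det S = 3, so S⁻¹ = [[1/3, 1], [0, 1]].
K⁻¹A = [[-9, 8], [-3, 4], [9, -8]].
M = (K⁻¹A)S⁻¹ = [[-3, -1], [-1, 1], [3, 1]].

M = [[-3, -1], [-1, 1], [3, 1]]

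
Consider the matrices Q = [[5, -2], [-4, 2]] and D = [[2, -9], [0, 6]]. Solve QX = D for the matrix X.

X = [[2, -3], [4, -3]]

Q is on the left of X, so left-multiply by Q⁻¹: X = Q⁻¹D.
Q has determinant 2; Q⁻¹ = [[1, 1], [2, 5/2]].
X = Q⁻¹D = [[1, 1], [2, 5/2]] · [[2, -9], [0, 6]] = [[2, -3], [4, -3]].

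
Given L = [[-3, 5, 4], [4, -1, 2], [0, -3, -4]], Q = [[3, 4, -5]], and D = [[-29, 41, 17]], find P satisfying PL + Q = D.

P = [[4, -5, -4]]

PL = D − Q = [[-32, 37, 22]].
L is on the right of P, so right-multiply by L⁻¹: P = (D − Q)L⁻¹.
det L = 2, so L⁻¹ = [[5, 4, 7], [8, 6, 11], [-6, -9/2, -17/2]].
P = (D − Q)L⁻¹ = [[4, -5, -4]].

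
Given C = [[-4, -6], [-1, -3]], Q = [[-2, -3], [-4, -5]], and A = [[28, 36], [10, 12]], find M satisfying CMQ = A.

M = [[2, 0], [-1, 1]]

Left-multiply by C⁻¹ and right-multiply by Q⁻¹: M = C⁻¹AQ⁻¹.
det C = 6, so C⁻¹ = [[-1/2, 1], [1/6, -2/3]].
Q has determinant -2; Q⁻¹ = [[5/2, -3/2], [-2, 1]].
C⁻¹A = [[-4, -6], [-2, -2]].
M = (C⁻¹A)Q⁻¹ = [[2, 0], [-1, 1]].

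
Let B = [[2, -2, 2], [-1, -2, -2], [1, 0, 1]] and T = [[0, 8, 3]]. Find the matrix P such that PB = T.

B is on the right of P, so right-multiply by B⁻¹: P = TB⁻¹.
B has determinant 2; B⁻¹ = [[-1, 1, 4], [-1/2, 0, 1], [1, -1, -3]].
P = TB⁻¹ = [[0, 8, 3]] · [[-1, 1, 4], [-1/2, 0, 1], [1, -1, -3]] = [[-1, -3, -1]].

P = [[-1, -3, -1]]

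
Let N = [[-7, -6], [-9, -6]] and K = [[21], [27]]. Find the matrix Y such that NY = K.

Y = [[-3], [0]]

N is on the left of Y, so left-multiply by N⁻¹: Y = N⁻¹K.
N has determinant -12; N⁻¹ = [[1/2, -1/2], [-3/4, 7/12]].
Y = N⁻¹K = [[1/2, -1/2], [-3/4, 7/12]] · [[21], [27]] = [[-3], [0]].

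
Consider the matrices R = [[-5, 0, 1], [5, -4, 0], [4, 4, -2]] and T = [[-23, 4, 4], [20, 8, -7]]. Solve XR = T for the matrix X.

X = [[0, -3, -2], [3, 3, 5]]

Right-multiplying both sides by R⁻¹ gives X = TR⁻¹.
det R = -4, so R⁻¹ = [[-2, -1, -1], [-5/2, -3/2, -5/4], [-9, -5, -5]].
X = TR⁻¹ = [[-23, 4, 4], [20, 8, -7]] · [[-2, -1, -1], [-5/2, -3/2, -5/4], [-9, -5, -5]] = [[0, -3, -2], [3, 3, 5]].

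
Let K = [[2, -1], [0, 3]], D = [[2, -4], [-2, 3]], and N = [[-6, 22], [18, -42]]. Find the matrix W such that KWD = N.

W = [[-4, -4], [5, 2]]

W = K⁻¹ND⁻¹ (apply K⁻¹ on the left and D⁻¹ on the right).
det K = 6, so K⁻¹ = [[1/2, 1/6], [0, 1/3]].
D has determinant -2; D⁻¹ = [[-3/2, -2], [-1, -1]].
K⁻¹N = [[0, 4], [6, -14]].
W = (K⁻¹N)D⁻¹ = [[-4, -4], [5, 2]].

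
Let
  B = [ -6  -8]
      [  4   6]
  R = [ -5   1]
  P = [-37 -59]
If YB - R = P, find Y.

Y = [[5, -3]]

YB = P + R = [[-42, -58]].
Right-multiplying both sides by B⁻¹ gives Y = (P + R)B⁻¹.
det B = -4, so B⁻¹ = [[-3/2, -2], [1, 3/2]].
Y = (P + R)B⁻¹ = [[5, -3]].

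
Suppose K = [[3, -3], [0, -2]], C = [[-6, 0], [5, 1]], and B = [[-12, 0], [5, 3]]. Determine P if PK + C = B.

P = [[-2, 3], [0, -1]]

PK = B − C = [[-6, 0], [0, 2]].
Since K sits to the right of P, P = (B − C)K⁻¹.
K has determinant -6; K⁻¹ = [[1/3, -1/2], [0, -1/2]].
P = (B − C)K⁻¹ = [[-2, 3], [0, -1]].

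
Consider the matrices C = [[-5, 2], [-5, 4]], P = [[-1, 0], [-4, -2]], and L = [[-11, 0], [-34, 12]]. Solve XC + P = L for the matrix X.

X = [[4, -2], [5, 1]]

XC = L − P = [[-10, 0], [-30, 14]].
Since C sits to the right of X, X = (L − P)C⁻¹.
det C = -10; the adjugate gives C⁻¹ = [[-2/5, 1/5], [-1/2, 1/2]].
X = (L − P)C⁻¹ = [[4, -2], [5, 1]].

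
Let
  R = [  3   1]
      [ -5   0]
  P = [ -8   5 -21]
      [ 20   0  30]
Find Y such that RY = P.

Y = [[-4, 0, -6], [4, 5, -3]]

R is on the left of Y, so left-multiply by R⁻¹: Y = R⁻¹P.
det R = 5, so R⁻¹ = [[0, -1/5], [1, 3/5]].
Y = R⁻¹P = [[0, -1/5], [1, 3/5]] · [[-8, 5, -21], [20, 0, 30]] = [[-4, 0, -6], [4, 5, -3]].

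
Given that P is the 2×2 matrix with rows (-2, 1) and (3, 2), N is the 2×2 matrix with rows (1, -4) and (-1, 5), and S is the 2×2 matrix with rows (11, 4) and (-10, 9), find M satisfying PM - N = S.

M = [[-5, 2], [2, 4]]

PM = S + N = [[12, 0], [-11, 14]].
P is on the left of M, so left-multiply by P⁻¹: M = P⁻¹(S + N).
det P = -7; the adjugate gives P⁻¹ = [[-2/7, 1/7], [3/7, 2/7]].
M = P⁻¹(S + N) = [[-5, 2], [2, 4]].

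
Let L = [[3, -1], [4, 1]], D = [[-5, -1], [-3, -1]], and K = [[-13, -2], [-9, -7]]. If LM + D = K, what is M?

M = [[-2, -1], [2, -2]]

LM = K − D = [[-8, -1], [-6, -6]].
Left-multiplying both sides by L⁻¹ gives M = L⁻¹(K − D).
det L = 7; the adjugate gives L⁻¹ = [[1/7, 1/7], [-4/7, 3/7]].
M = L⁻¹(K − D) = [[-2, -1], [2, -2]].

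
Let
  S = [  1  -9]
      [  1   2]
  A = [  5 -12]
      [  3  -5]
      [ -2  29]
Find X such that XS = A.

X = [[2, 3], [1, 2], [-3, 1]]

S is on the right of X, so right-multiply by S⁻¹: X = AS⁻¹.
det S = 11, so S⁻¹ = [[2/11, 9/11], [-1/11, 1/11]].
X = AS⁻¹ = [[5, -12], [3, -5], [-2, 29]] · [[2/11, 9/11], [-1/11, 1/11]] = [[2, 3], [1, 2], [-3, 1]].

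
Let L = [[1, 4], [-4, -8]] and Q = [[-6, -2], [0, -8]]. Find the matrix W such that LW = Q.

Left-multiplying both sides by L⁻¹ gives W = L⁻¹Q.
L has determinant 8; L⁻¹ = [[-1, -1/2], [1/2, 1/8]].
W = L⁻¹Q = [[-1, -1/2], [1/2, 1/8]] · [[-6, -2], [0, -8]] = [[6, 6], [-3, -2]].

W = [[6, 6], [-3, -2]]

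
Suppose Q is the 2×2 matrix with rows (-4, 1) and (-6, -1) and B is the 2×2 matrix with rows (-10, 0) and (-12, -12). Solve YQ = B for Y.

Y = [[1, 1], [-6, 6]]

Right-multiplying both sides by Q⁻¹ gives Y = BQ⁻¹.
det Q = 10, so Q⁻¹ = [[-1/10, -1/10], [3/5, -2/5]].
Y = BQ⁻¹ = [[-10, 0], [-12, -12]] · [[-1/10, -1/10], [3/5, -2/5]] = [[1, 1], [-6, 6]].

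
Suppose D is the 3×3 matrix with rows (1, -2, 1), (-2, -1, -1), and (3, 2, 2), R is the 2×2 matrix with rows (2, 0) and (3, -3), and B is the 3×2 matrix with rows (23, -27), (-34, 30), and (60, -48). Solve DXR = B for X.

Left-multiply by D⁻¹ and right-multiply by R⁻¹: X = D⁻¹BR⁻¹.
det D = -3, so D⁻¹ = [[0, -2, -1], [-1/3, 1/3, 1/3], [1/3, 8/3, 5/3]].
R has determinant -6; R⁻¹ = [[1/2, 0], [1/2, -1/3]].
D⁻¹B = [[8, -12], [1, 3], [17, -9]].
X = (D⁻¹B)R⁻¹ = [[-2, 4], [2, -1], [4, 3]].

X = [[-2, 4], [2, -1], [4, 3]]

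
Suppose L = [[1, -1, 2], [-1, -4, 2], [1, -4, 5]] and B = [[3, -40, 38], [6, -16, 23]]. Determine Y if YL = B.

Right-multiplying both sides by L⁻¹ gives Y = BL⁻¹.
det L = -3; the adjugate gives L⁻¹ = [[4, 1, -2], [-7/3, -1, 4/3], [-8/3, -1, 5/3]].
Y = BL⁻¹ = [[3, -40, 38], [6, -16, 23]] · [[4, 1, -2], [-7/3, -1, 4/3], [-8/3, -1, 5/3]] = [[4, 5, 4], [0, -1, 5]].

Y = [[4, 5, 4], [0, -1, 5]]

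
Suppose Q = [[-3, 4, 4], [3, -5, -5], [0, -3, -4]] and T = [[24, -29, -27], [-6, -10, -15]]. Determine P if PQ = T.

Since Q sits to the right of P, P = TQ⁻¹.
Q has determinant -3; Q⁻¹ = [[-5/3, -4/3, 0], [-4, -4, 1], [3, 3, -1]].
P = TQ⁻¹ = [[24, -29, -27], [-6, -10, -15]] · [[-5/3, -4/3, 0], [-4, -4, 1], [3, 3, -1]] = [[-5, 3, -2], [5, 3, 5]].

P = [[-5, 3, -2], [5, 3, 5]]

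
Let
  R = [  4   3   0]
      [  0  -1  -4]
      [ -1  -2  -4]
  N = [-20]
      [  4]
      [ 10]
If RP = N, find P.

P = [[-2], [-4], [0]]

Left-multiplying both sides by R⁻¹ gives P = R⁻¹N.
det R = -4; the adjugate gives R⁻¹ = [[1, -3, 3], [-1, 4, -4], [1/4, -5/4, 1]].
P = R⁻¹N = [[1, -3, 3], [-1, 4, -4], [1/4, -5/4, 1]] · [[-20], [4], [10]] = [[-2], [-4], [0]].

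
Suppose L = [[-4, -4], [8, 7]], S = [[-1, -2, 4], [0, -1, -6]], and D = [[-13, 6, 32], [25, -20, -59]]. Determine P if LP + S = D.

P = [[4, -5, -4], [-1, 3, -3]]

LP = D − S = [[-12, 8, 28], [25, -19, -53]].
Since L multiplies P on the left, P = L⁻¹(D − S).
det L = 4; the adjugate gives L⁻¹ = [[7/4, 1], [-2, -1]].
P = L⁻¹(D − S) = [[4, -5, -4], [-1, 3, -3]].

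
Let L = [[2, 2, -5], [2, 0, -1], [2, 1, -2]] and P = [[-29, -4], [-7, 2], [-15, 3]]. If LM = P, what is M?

Since L multiplies M on the left, M = L⁻¹P.
det L = -4, so L⁻¹ = [[-1/4, 1/4, 1/2], [-1/2, -3/2, 2], [-1/2, -1/2, 1]].
M = L⁻¹P = [[-1/4, 1/4, 1/2], [-1/2, -3/2, 2], [-1/2, -1/2, 1]] · [[-29, -4], [-7, 2], [-15, 3]] = [[-2, 3], [-5, 5], [3, 4]].

M = [[-2, 3], [-5, 5], [3, 4]]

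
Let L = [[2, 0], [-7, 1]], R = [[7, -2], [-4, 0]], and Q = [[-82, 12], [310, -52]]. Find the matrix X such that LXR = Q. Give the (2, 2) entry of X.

X = L⁻¹QR⁻¹ (apply L⁻¹ on the left and R⁻¹ on the right).
det L = 2; the adjugate gives L⁻¹ = [[1/2, 0], [7/2, 1]].
det R = -8; the adjugate gives R⁻¹ = [[0, -1/4], [-1/2, -7/8]].
L⁻¹Q = [[-41, 6], [23, -10]].
X = (L⁻¹Q)R⁻¹ = [[-3, 5], [5, 3]].

3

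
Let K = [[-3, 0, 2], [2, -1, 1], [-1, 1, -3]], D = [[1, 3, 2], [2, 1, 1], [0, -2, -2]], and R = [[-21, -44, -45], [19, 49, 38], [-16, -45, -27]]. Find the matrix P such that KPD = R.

P = [[3, 3, -4], [0, 1, 1], [5, -1, 3]]

Left-multiply by K⁻¹ and right-multiply by D⁻¹: P = K⁻¹RD⁻¹.
K has determinant -4; K⁻¹ = [[-1/2, -1/2, -1/2], [-5/4, -11/4, -7/4], [-1/4, -3/4, -3/4]].
det D = 4; the adjugate gives D⁻¹ = [[0, 1/2, 1/4], [1, -1/2, 3/4], [-1, 1/2, -5/4]].
K⁻¹R = [[9, 20, 17], [2, -1, -1], [3, 8, 3]].
P = (K⁻¹R)D⁻¹ = [[3, 3, -4], [0, 1, 1], [5, -1, 3]].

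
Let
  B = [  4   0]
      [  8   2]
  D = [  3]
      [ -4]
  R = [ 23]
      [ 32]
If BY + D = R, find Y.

BY = R − D = [[20], [36]].
Since B multiplies Y on the left, Y = B⁻¹(R − D).
B has determinant 8; B⁻¹ = [[1/4, 0], [-1, 1/2]].
Y = B⁻¹(R − D) = [[5], [-2]].

Y = [[5], [-2]]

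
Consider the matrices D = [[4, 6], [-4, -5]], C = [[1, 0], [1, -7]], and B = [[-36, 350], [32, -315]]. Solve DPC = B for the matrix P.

P = [[2, -5], [1, -5]]

P = D⁻¹BC⁻¹ (apply D⁻¹ on the left and C⁻¹ on the right).
D has determinant 4; D⁻¹ = [[-5/4, -3/2], [1, 1]].
det C = -7; the adjugate gives C⁻¹ = [[1, 0], [1/7, -1/7]].
D⁻¹B = [[-3, 35], [-4, 35]].
P = (D⁻¹B)C⁻¹ = [[2, -5], [1, -5]].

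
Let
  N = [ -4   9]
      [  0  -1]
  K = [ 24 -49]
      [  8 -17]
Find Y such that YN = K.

Y = [[-6, -5], [-2, -1]]

N is on the right of Y, so right-multiply by N⁻¹: Y = KN⁻¹.
N has determinant 4; N⁻¹ = [[-1/4, -9/4], [0, -1]].
Y = KN⁻¹ = [[24, -49], [8, -17]] · [[-1/4, -9/4], [0, -1]] = [[-6, -5], [-2, -1]].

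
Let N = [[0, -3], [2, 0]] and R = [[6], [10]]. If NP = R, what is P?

P = [[5], [-2]]

Since N multiplies P on the left, P = N⁻¹R.
det N = 6; the adjugate gives N⁻¹ = [[0, 1/2], [-1/3, 0]].
P = N⁻¹R = [[0, 1/2], [-1/3, 0]] · [[6], [10]] = [[5], [-2]].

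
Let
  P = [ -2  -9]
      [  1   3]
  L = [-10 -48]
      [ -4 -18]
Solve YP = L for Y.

Y = [[6, 2], [2, 0]]

Since P sits to the right of Y, Y = LP⁻¹.
det P = 3; the adjugate gives P⁻¹ = [[1, 3], [-1/3, -2/3]].
Y = LP⁻¹ = [[-10, -48], [-4, -18]] · [[1, 3], [-1/3, -2/3]] = [[6, 2], [2, 0]].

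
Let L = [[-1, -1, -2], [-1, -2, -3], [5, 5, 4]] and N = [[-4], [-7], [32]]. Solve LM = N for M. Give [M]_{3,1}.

-2

Left-multiplying both sides by L⁻¹ gives M = L⁻¹N.
det L = -6; the adjugate gives L⁻¹ = [[-7/6, 1, 1/6], [11/6, -1, 1/6], [-5/6, 0, -1/6]].
M = L⁻¹N = [[-7/6, 1, 1/6], [11/6, -1, 1/6], [-5/6, 0, -1/6]] · [[-4], [-7], [32]] = [[3], [5], [-2]].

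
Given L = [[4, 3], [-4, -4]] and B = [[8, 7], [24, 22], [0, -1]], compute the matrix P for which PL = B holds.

Right-multiplying both sides by L⁻¹ gives P = BL⁻¹.
det L = -4, so L⁻¹ = [[1, 3/4], [-1, -1]].
P = BL⁻¹ = [[8, 7], [24, 22], [0, -1]] · [[1, 3/4], [-1, -1]] = [[1, -1], [2, -4], [1, 1]].

P = [[1, -1], [2, -4], [1, 1]]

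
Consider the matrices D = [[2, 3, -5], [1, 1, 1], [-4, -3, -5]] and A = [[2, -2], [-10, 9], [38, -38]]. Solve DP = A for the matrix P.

Left-multiplying both sides by D⁻¹ gives P = D⁻¹A.
det D = -6; the adjugate gives D⁻¹ = [[1/3, -5, -4/3], [-1/6, 5, 7/6], [-1/6, 1, 1/6]].
P = D⁻¹A = [[1/3, -5, -4/3], [-1/6, 5, 7/6], [-1/6, 1, 1/6]] · [[2, -2], [-10, 9], [38, -38]] = [[0, 5], [-6, 1], [-4, 3]].

P = [[0, 5], [-6, 1], [-4, 3]]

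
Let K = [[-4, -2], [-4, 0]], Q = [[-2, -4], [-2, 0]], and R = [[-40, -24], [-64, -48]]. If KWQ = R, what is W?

Left-multiply by K⁻¹ and right-multiply by Q⁻¹: W = K⁻¹RQ⁻¹.
det K = -8; the adjugate gives K⁻¹ = [[0, -1/4], [-1/2, 1/2]].
det Q = -8, so Q⁻¹ = [[0, -1/2], [-1/4, 1/4]].
K⁻¹R = [[16, 12], [-12, -12]].
W = (K⁻¹R)Q⁻¹ = [[-3, -5], [3, 3]].

W = [[-3, -5], [3, 3]]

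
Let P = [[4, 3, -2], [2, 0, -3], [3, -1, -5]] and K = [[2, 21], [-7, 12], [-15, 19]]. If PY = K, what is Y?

Y = [[-2, 6], [4, -1], [1, 0]]

Since P multiplies Y on the left, Y = P⁻¹K.
P has determinant -5; P⁻¹ = [[3/5, -17/5, 9/5], [-1/5, 14/5, -8/5], [2/5, -13/5, 6/5]].
Y = P⁻¹K = [[3/5, -17/5, 9/5], [-1/5, 14/5, -8/5], [2/5, -13/5, 6/5]] · [[2, 21], [-7, 12], [-15, 19]] = [[-2, 6], [4, -1], [1, 0]].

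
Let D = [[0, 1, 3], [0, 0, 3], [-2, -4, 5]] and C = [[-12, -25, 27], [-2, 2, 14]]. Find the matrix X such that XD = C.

X = [[-1, 0, 6], [6, -3, 1]]

D is on the right of X, so right-multiply by D⁻¹: X = CD⁻¹.
det D = -6, so D⁻¹ = [[-2, 17/6, -1/2], [1, -1, 0], [0, 1/3, 0]].
X = CD⁻¹ = [[-12, -25, 27], [-2, 2, 14]] · [[-2, 17/6, -1/2], [1, -1, 0], [0, 1/3, 0]] = [[-1, 0, 6], [6, -3, 1]].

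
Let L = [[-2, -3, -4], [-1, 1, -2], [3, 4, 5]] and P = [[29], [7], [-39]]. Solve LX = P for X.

X = [[-4], [-3], [-3]]

L is on the left of X, so left-multiply by L⁻¹: X = L⁻¹P.
det L = 5, so L⁻¹ = [[13/5, -1/5, 2], [-1/5, 2/5, 0], [-7/5, -1/5, -1]].
X = L⁻¹P = [[13/5, -1/5, 2], [-1/5, 2/5, 0], [-7/5, -1/5, -1]] · [[29], [7], [-39]] = [[-4], [-3], [-3]].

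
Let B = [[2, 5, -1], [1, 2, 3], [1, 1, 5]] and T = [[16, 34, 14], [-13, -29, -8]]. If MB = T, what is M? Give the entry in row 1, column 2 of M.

0

B is on the right of M, so right-multiply by B⁻¹: M = TB⁻¹.
det B = 5, so B⁻¹ = [[7/5, -26/5, 17/5], [-2/5, 11/5, -7/5], [-1/5, 3/5, -1/5]].
M = TB⁻¹ = [[16, 34, 14], [-13, -29, -8]] · [[7/5, -26/5, 17/5], [-2/5, 11/5, -7/5], [-1/5, 3/5, -1/5]] = [[6, 0, 4], [-5, -1, -2]].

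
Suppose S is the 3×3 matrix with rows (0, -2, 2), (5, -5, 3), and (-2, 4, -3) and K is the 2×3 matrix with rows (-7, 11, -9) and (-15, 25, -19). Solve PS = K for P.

S is on the right of P, so right-multiply by S⁻¹: P = KS⁻¹.
det S = 2, so S⁻¹ = [[3/2, 1, 2], [9/2, 2, 5], [5, 2, 5]].
P = KS⁻¹ = [[-7, 11, -9], [-15, 25, -19]] · [[3/2, 1, 2], [9/2, 2, 5], [5, 2, 5]] = [[-6, -3, -4], [-5, -3, 0]].

P = [[-6, -3, -4], [-5, -3, 0]]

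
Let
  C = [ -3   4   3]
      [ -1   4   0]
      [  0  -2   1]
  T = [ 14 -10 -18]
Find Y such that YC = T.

Since C sits to the right of Y, Y = TC⁻¹.
det C = -2; the adjugate gives C⁻¹ = [[-2, 5, 6], [-1/2, 3/2, 3/2], [-1, 3, 4]].
Y = TC⁻¹ = [[14, -10, -18]] · [[-2, 5, 6], [-1/2, 3/2, 3/2], [-1, 3, 4]] = [[-5, 1, -3]].

Y = [[-5, 1, -3]]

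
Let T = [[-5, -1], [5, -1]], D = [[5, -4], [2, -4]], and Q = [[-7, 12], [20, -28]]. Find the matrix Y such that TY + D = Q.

TY = Q − D = [[-12, 16], [18, -24]].
Left-multiplying both sides by T⁻¹ gives Y = T⁻¹(Q − D).
T has determinant 10; T⁻¹ = [[-1/10, 1/10], [-1/2, -1/2]].
Y = T⁻¹(Q − D) = [[3, -4], [-3, 4]].

Y = [[3, -4], [-3, 4]]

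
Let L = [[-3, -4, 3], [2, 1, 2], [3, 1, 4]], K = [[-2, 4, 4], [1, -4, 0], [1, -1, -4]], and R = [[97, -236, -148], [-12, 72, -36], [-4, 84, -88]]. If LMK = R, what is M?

M = [[3, -4, 0], [5, -4, 4], [-4, -3, 4]]

Isolating M: multiply by L⁻¹ from the left and K⁻¹ from the right, so M = L⁻¹RK⁻¹.
det L = -1, so L⁻¹ = [[-2, -19, 11], [2, 21, -12], [1, 9, -5]].
K has determinant -4; K⁻¹ = [[-4, -3, -4], [-1, -1, -1], [-3/4, -1/2, -1]].
L⁻¹R = [[-10, 28, 12], [-10, 32, 4], [9, -8, -32]].
M = (L⁻¹R)K⁻¹ = [[3, -4, 0], [5, -4, 4], [-4, -3, 4]].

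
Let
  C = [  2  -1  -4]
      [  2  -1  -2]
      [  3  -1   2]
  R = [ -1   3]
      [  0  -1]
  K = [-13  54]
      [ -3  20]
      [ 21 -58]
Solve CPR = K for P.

P = [[-4, -2], [-1, 3], [-5, 2]]

Isolating P: multiply by C⁻¹ from the left and R⁻¹ from the right, so P = C⁻¹KR⁻¹.
det C = -2, so C⁻¹ = [[2, -3, 1], [5, -8, 2], [-1/2, 1/2, 0]].
R has determinant 1; R⁻¹ = [[-1, -3], [0, -1]].
C⁻¹K = [[4, -10], [1, -6], [5, -17]].
P = (C⁻¹K)R⁻¹ = [[-4, -2], [-1, 3], [-5, 2]].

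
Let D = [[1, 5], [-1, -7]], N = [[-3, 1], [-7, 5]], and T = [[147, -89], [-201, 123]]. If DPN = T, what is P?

P = D⁻¹TN⁻¹ (apply D⁻¹ on the left and N⁻¹ on the right).
det D = -2, so D⁻¹ = [[7/2, 5/2], [-1/2, -1/2]].
det N = -8, so N⁻¹ = [[-5/8, 1/8], [-7/8, 3/8]].
D⁻¹T = [[12, -4], [27, -17]].
P = (D⁻¹T)N⁻¹ = [[-4, 0], [-2, -3]].

P = [[-4, 0], [-2, -3]]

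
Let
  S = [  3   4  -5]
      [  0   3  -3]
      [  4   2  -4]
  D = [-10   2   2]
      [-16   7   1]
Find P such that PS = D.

P = [[-2, 4, -1], [0, 5, -4]]

S is on the right of P, so right-multiply by S⁻¹: P = DS⁻¹.
S has determinant -6; S⁻¹ = [[1, -1, -1/2], [2, -4/3, -3/2], [2, -5/3, -3/2]].
P = DS⁻¹ = [[-10, 2, 2], [-16, 7, 1]] · [[1, -1, -1/2], [2, -4/3, -3/2], [2, -5/3, -3/2]] = [[-2, 4, -1], [0, 5, -4]].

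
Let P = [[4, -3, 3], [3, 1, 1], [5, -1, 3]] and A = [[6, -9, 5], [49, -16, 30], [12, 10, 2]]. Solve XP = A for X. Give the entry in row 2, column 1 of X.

P is on the right of X, so right-multiply by P⁻¹: X = AP⁻¹.
det P = 4; the adjugate gives P⁻¹ = [[1, 3/2, -3/2], [-1, -3/4, 5/4], [-2, -11/4, 13/4]].
X = AP⁻¹ = [[6, -9, 5], [49, -16, 30], [12, 10, 2]] · [[1, 3/2, -3/2], [-1, -3/4, 5/4], [-2, -11/4, 13/4]] = [[5, 2, -4], [5, 3, 4], [-2, 5, 1]].

5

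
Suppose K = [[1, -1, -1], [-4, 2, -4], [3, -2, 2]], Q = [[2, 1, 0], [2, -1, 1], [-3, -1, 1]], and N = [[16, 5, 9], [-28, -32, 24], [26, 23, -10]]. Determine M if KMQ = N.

M = [[5, 0, 0], [-4, 0, -2], [-5, -3, -4]]

Left-multiply by K⁻¹ and right-multiply by Q⁻¹: M = K⁻¹NQ⁻¹.
K has determinant -2; K⁻¹ = [[2, -2, -3], [2, -5/2, -4], [-1, 1/2, 1]].
det Q = -5, so Q⁻¹ = [[0, 1/5, -1/5], [1, -2/5, 2/5], [1, 1/5, 4/5]].
K⁻¹N = [[10, 5, 0], [-2, -2, -2], [-4, 2, -7]].
M = (K⁻¹N)Q⁻¹ = [[5, 0, 0], [-4, 0, -2], [-5, -3, -4]].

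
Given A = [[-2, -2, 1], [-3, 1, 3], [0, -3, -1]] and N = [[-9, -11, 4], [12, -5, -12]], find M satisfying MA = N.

Since A sits to the right of M, M = NA⁻¹.
A has determinant -1; A⁻¹ = [[-8, 5, 7], [3, -2, -3], [-9, 6, 8]].
M = NA⁻¹ = [[-9, -11, 4], [12, -5, -12]] · [[-8, 5, 7], [3, -2, -3], [-9, 6, 8]] = [[3, 1, 2], [-3, -2, 3]].

M = [[3, 1, 2], [-3, -2, 3]]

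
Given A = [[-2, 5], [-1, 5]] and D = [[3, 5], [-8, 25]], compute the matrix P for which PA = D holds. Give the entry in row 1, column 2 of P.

5

Since A sits to the right of P, P = DA⁻¹.
det A = -5; the adjugate gives A⁻¹ = [[-1, 1], [-1/5, 2/5]].
P = DA⁻¹ = [[3, 5], [-8, 25]] · [[-1, 1], [-1/5, 2/5]] = [[-4, 5], [3, 2]].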